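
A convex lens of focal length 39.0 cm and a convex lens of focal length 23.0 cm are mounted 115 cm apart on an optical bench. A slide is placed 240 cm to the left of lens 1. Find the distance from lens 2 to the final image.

34.6 cm

Lens 1: 1/d_i1 = 1/f₁ − 1/d_o1 = 1/(39.0) − 1/(240) = 0.02147, so d_i1 = 46.57 cm.
The intermediate image is 46.57 cm to the right of lens 1, which is 115 − (46.57) = 68.43 cm to the left of lens 2, so d_o2 = +68.43 cm.
Lens 2: 1/d_i2 = 1/f₂ − 1/d_o2 = 1/(23.0) − 1/(68.43) = 0.02886, so d_i2 = 34.6 cm.
The final image is real, 34.6 cm to the right of lens 2 (overall magnification ≈ 0.098).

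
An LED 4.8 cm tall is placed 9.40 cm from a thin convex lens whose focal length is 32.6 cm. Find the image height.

1/d_i = 1/f − 1/d_o = 1/(32.60) − 1/(9.40) = -0.07571, so d_i = -13.21 cm.
m = −d_i/d_o = +1.405.
|h_i| = |m|·h_o = 1.405 × 4.8 = 6.74 cm. The image is virtual, upright and enlarged, on the same side as the object.

6.74 cm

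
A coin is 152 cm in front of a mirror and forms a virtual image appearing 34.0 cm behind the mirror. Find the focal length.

f = -43.8 cm (convex)

Virtual image ⇒ d_i = −34.0 cm.
1/f = 1/d_o + 1/d_i = 1/(152) + 1/(-34.0) = -0.02283, so f = -43.8 cm.
Since f is negative, the mirror is convex.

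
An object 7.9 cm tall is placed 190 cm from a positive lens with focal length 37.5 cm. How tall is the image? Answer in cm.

1.94 cm

1/d_i = 1/f − 1/d_o = 1/(37.50) − 1/(190) = 0.02140, so d_i = 46.72 cm.
m = −d_i/d_o = -0.2459.
|h_i| = |m|·h_o = 0.2459 × 7.9 = 1.94 cm. The image is real, inverted and reduced, on the far side of the lens.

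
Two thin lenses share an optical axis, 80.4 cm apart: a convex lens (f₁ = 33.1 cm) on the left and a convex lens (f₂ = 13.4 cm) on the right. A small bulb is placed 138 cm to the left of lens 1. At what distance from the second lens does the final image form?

21.1 cm

Lens 1: 1/d_i1 = 1/f₁ − 1/d_o1 = 1/(33.1) − 1/(138) = 0.02297, so d_i1 = 43.54 cm.
The intermediate image is 43.54 cm to the right of lens 1, which is 80.4 − (43.54) = 36.86 cm to the left of lens 2, so d_o2 = +36.86 cm.
Lens 2: 1/d_i2 = 1/f₂ − 1/d_o2 = 1/(13.4) − 1/(36.86) = 0.04750, so d_i2 = 21.1 cm.
The final image is real, 21.1 cm to the right of lens 2 (overall magnification ≈ 0.18).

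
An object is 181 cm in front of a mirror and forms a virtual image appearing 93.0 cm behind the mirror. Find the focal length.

Virtual image ⇒ d_i = −93.0 cm.
1/f = 1/d_o + 1/d_i = 1/(181) + 1/(-93.0) = -0.005228, so f = -191 cm.
Since f is negative, the mirror is convex.

f = -191 cm (convex)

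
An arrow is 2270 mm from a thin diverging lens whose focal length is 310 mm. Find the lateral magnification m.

m = +0.120

For a diverging lens, f = -310 mm.
1/d_i = 1/f − 1/d_o = 1/(-310.0) − 1/(2270) = -0.003666, so d_i = -272.8 mm.
m = −d_i/d_o = −(-272.8)/(2270) = +0.120.
The image is virtual, upright and reduced, on the same side as the object.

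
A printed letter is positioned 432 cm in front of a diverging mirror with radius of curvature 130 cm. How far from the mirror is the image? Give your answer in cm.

f = R/2 = 130/2 = 65.00 cm; for a diverging mirror, f = -65.00 cm.
Mirror equation: 1/s_i = 1/f − 1/s_o = 1/(-65.00) − 1/(432) = -0.01538 − 0.002315 = -0.01770, so s_i = -56.5 cm.
The image is virtual, upright and reduced, behind the mirror.

56.5 cm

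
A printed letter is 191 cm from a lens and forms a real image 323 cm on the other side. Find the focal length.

f = 120 cm (converging)

Real image ⇒ d_i = +323 cm.
1/f = 1/d_o + 1/d_i = 1/(191) + 1/(323) = 0.008332, so f = 120 cm.
Since f is positive, the lens is converging.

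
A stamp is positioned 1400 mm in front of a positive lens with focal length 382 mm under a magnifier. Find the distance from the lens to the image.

Thin-lens equation: 1/s_i = 1/f − 1/s_o = 1/(382.0) − 1/(1400) = 0.002618 − 0.0007143 = 0.001904, so s_i = 525 mm.
The image is real, inverted and reduced, on the far side of the lens.

525 mm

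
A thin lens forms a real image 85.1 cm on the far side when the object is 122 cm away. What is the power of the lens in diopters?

P = +1.99 D

d_i = +85.1 cm.
1/f = 1/d_o + 1/d_i = 1/(122) + 1/(85.1) = 0.01995 cm⁻¹.
f = 50.13 cm = 0.5013 m, so P = 1/f = +1.99 D.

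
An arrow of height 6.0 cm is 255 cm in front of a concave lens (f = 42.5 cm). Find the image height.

For a concave lens, f = -42.5 cm.
1/d_i = 1/f − 1/d_o = 1/(-42.50) − 1/(255) = -0.02745, so d_i = -36.43 cm.
m = −d_i/d_o = +0.1429.
|h_i| = |m|·h_o = 0.1429 × 6.0 = 0.857 cm. The image is virtual, upright and reduced, on the same side as the object.

0.857 cm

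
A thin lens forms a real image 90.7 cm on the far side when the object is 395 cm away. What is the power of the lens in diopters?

d_i = +90.7 cm.
1/f = 1/d_o + 1/d_i = 1/(395) + 1/(90.7) = 0.01356 cm⁻¹.
f = 73.76 cm = 0.7376 m, so P = 1/f = +1.36 D.

P = +1.36 D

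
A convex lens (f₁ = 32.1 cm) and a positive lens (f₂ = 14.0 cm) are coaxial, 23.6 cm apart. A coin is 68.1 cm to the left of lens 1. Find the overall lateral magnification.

Lens 1: 1/d_i1 = 1/(32.1) − 1/(68.1) = 0.01647, so d_i1 = 60.72 cm; m₁ = −d_i1/d_o1 = -0.8916.
d_o2 = 23.6 − (60.72) = -37.12 cm (virtual object).
Lens 2: 1/d_i2 = 1/(14.0) − 1/(-37.12) = 0.09837, so d_i2 = 10.17 cm; m₂ = −d_i2/d_o2 = +0.2739.
m = m₁·m₂ = (-0.8916)(+0.2739) = -0.244.

m = -0.244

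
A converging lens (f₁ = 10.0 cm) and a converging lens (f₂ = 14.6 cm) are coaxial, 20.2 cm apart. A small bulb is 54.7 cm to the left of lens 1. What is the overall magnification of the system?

m = -0.492

Lens 1: 1/d_i1 = 1/(10.0) − 1/(54.7) = 0.08172, so d_i1 = 12.24 cm; m₁ = −d_i1/d_o1 = -0.2238.
d_o2 = 20.2 − (12.24) = 7.960 cm.
Lens 2: 1/d_i2 = 1/(14.6) − 1/(7.960) = -0.05713, so d_i2 = -17.50 cm; m₂ = −d_i2/d_o2 = +2.199.
m = m₁·m₂ = (-0.2238)(+2.199) = -0.492.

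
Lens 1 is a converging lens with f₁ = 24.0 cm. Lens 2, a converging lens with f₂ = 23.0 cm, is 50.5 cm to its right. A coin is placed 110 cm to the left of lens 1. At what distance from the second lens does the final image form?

142 cm

Lens 1: 1/d_i1 = 1/f₁ − 1/d_o1 = 1/(24.0) − 1/(110) = 0.03258, so d_i1 = 30.70 cm.
The intermediate image is 30.70 cm to the right of lens 1, which is 50.5 − (30.70) = 19.80 cm to the left of lens 2, so d_o2 = +19.80 cm.
Lens 2: 1/d_i2 = 1/f₂ − 1/d_o2 = 1/(23.0) − 1/(19.80) = -0.007027, so d_i2 = -142 cm.
The final image is virtual, 142 cm to the left of lens 2 (overall magnification ≈ -2.0).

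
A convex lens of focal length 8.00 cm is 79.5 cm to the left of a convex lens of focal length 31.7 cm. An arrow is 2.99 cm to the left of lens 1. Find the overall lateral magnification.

m = -0.963

Lens 1: 1/d_i1 = 1/(8.00) − 1/(2.99) = -0.2094, so d_i1 = -4.774 cm; m₁ = −d_i1/d_o1 = +1.597.
d_o2 = 79.5 − (-4.774) = 84.27 cm.
Lens 2: 1/d_i2 = 1/(31.7) − 1/(84.27) = 0.01968, so d_i2 = 50.82 cm; m₂ = −d_i2/d_o2 = -0.6030.
m = m₁·m₂ = (+1.597)(-0.6030) = -0.963.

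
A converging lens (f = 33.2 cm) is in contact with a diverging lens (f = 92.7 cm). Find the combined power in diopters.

P₁ = 1/f₁ = 1/(0.332 m) = +3.012 D; P₂ = 1/f₂ = 1/(-0.927 m) = -1.079 D.
For thin lenses in contact, P = P₁ + P₂ = (+3.012) + (-1.079) = +1.93 D.

P = +1.93 D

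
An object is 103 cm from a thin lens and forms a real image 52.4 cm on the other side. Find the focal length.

Real image ⇒ d_i = +52.4 cm.
1/f = 1/d_o + 1/d_i = 1/(103) + 1/(52.4) = 0.02879, so f = 34.7 cm.
Since f is positive, the thin lens is converging.

f = 34.7 cm (converging)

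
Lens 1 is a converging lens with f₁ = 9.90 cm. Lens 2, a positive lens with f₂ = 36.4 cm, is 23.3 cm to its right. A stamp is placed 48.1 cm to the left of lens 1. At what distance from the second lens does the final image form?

15.4 cm

Lens 1: 1/d_i1 = 1/f₁ − 1/d_o1 = 1/(9.90) − 1/(48.1) = 0.08022, so d_i1 = 12.47 cm.
The intermediate image is 12.47 cm to the right of lens 1, which is 23.3 − (12.47) = 10.83 cm to the left of lens 2, so d_o2 = +10.83 cm.
Lens 2: 1/d_i2 = 1/f₂ − 1/d_o2 = 1/(36.4) − 1/(10.83) = -0.06486, so d_i2 = -15.4 cm.
The final image is virtual, 15.4 cm to the left of lens 2 (overall magnification ≈ -0.37).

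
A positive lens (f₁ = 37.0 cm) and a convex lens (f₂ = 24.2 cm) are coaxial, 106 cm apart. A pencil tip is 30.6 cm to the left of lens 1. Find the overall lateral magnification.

m = -0.541

Lens 1: 1/d_i1 = 1/(37.0) − 1/(30.6) = -0.005653, so d_i1 = -176.9 cm; m₁ = −d_i1/d_o1 = +5.781.
d_o2 = 106 − (-176.9) = 282.9 cm.
Lens 2: 1/d_i2 = 1/(24.2) − 1/(282.9) = 0.03779, so d_i2 = 26.46 cm; m₂ = −d_i2/d_o2 = -0.09354.
m = m₁·m₂ = (+5.781)(-0.09354) = -0.541.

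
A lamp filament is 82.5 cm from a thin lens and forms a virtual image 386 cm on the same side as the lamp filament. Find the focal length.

Virtual image ⇒ d_i = −386 cm.
1/f = 1/d_o + 1/d_i = 1/(82.5) + 1/(-386) = 0.009531, so f = 105 cm.
Since f is positive, the thin lens is converging.

f = 105 cm (converging)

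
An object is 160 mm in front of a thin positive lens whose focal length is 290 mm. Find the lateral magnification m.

1/d_i = 1/f − 1/d_o = 1/(290.0) − 1/(160) = -0.002802, so d_i = -356.9 mm.
m = −d_i/d_o = −(-356.9)/(160) = +2.23.
The image is virtual, upright and enlarged, on the same side as the object.

m = +2.23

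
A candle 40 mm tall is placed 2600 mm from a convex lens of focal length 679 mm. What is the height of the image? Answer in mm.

1/d_i = 1/f − 1/d_o = 1/(679.0) − 1/(2600) = 0.001088, so d_i = 919.0 mm.
m = −d_i/d_o = -0.3535.
|h_i| = |m|·h_o = 0.3535 × 40 = 14.1 mm. The image is real, inverted and reduced, on the far side of the lens.

14.1 mm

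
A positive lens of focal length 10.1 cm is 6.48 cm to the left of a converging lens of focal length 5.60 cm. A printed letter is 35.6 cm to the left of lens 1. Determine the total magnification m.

Lens 1: 1/d_i1 = 1/(10.1) − 1/(35.6) = 0.07092, so d_i1 = 14.10 cm; m₁ = −d_i1/d_o1 = -0.3961.
d_o2 = 6.48 − (14.10) = -7.620 cm (virtual object).
Lens 2: 1/d_i2 = 1/(5.60) − 1/(-7.620) = 0.3098, so d_i2 = 3.228 cm; m₂ = −d_i2/d_o2 = +0.4236.
m = m₁·m₂ = (-0.3961)(+0.4236) = -0.168.

m = -0.168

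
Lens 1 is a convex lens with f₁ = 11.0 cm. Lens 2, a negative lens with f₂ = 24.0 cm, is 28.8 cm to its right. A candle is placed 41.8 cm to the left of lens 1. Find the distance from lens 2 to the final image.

8.79 cm

Lens 1: 1/d_i1 = 1/f₁ − 1/d_o1 = 1/(11.0) − 1/(41.8) = 0.06699, so d_i1 = 14.93 cm.
The intermediate image is 14.93 cm to the right of lens 1, which is 28.8 − (14.93) = 13.87 cm to the left of lens 2, so d_o2 = +13.87 cm.
Lens 2 is diverging, so f₂ = −24.0 cm.
Lens 2: 1/d_i2 = 1/f₂ − 1/d_o2 = 1/(-24.0) − 1/(13.87) = -0.1138, so d_i2 = -8.79 cm.
The final image is virtual, 8.79 cm to the left of lens 2 (overall magnification ≈ -0.23).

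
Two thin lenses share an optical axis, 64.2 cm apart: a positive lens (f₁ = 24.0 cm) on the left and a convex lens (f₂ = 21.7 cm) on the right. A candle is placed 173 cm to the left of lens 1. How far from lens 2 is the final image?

53.9 cm

Lens 1: 1/d_i1 = 1/f₁ − 1/d_o1 = 1/(24.0) − 1/(173) = 0.03589, so d_i1 = 27.87 cm.
The intermediate image is 27.87 cm to the right of lens 1, which is 64.2 − (27.87) = 36.33 cm to the left of lens 2, so d_o2 = +36.33 cm.
Lens 2: 1/d_i2 = 1/f₂ − 1/d_o2 = 1/(21.7) − 1/(36.33) = 0.01856, so d_i2 = 53.9 cm.
The final image is real, 53.9 cm to the right of lens 2 (overall magnification ≈ 0.24).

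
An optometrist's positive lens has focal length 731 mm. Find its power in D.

P = +1.37 D

f = 73.1 cm = 0.731 m.
P = 1/f = 1/(0.731 m) = +1.37 D.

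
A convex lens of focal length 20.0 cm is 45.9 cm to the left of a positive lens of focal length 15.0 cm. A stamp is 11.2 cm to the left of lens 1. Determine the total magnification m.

m = -0.605

Lens 1: 1/d_i1 = 1/(20.0) − 1/(11.2) = -0.03929, so d_i1 = -25.45 cm; m₁ = −d_i1/d_o1 = +2.272.
d_o2 = 45.9 − (-25.45) = 71.35 cm.
Lens 2: 1/d_i2 = 1/(15.0) − 1/(71.35) = 0.05265, so d_i2 = 18.99 cm; m₂ = −d_i2/d_o2 = -0.2662.
m = m₁·m₂ = (+2.272)(-0.2662) = -0.605.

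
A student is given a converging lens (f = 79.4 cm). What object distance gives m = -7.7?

m = −d_i/d_o ⇒ d_i = −m·d_o.
1/f = 1/d_o + 1/d_i = 1/d_o − 1/(m·d_o) = (1 − 1/m)/d_o, so d_o = f(1 − 1/m) = (79.40)(1 − 1/(-7.7)) = 89.7 cm.

89.7 cm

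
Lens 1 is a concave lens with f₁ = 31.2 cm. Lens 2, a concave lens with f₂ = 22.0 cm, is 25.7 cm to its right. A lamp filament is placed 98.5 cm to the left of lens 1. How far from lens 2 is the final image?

Lens 1 is diverging, so f₁ = −31.2 cm.
Lens 1: 1/d_i1 = 1/f₁ − 1/d_o1 = 1/(-31.2) − 1/(98.5) = -0.04220, so d_i1 = -23.69 cm.
The intermediate image is 23.69 cm to the left of lens 1 (virtual), which is 25.7 − (-23.69) = 49.39 cm to the left of lens 2, so d_o2 = +49.39 cm.
Lens 2 is diverging, so f₂ = −22.0 cm.
Lens 2: 1/d_i2 = 1/f₂ − 1/d_o2 = 1/(-22.0) − 1/(49.39) = -0.06570, so d_i2 = -15.2 cm.
The final image is virtual, 15.2 cm to the left of lens 2 (overall magnification ≈ 0.074).

15.2 cm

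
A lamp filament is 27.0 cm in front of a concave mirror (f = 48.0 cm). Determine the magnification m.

1/d_i = 1/f − 1/d_o = 1/(48.00) − 1/(27.0) = -0.01620, so d_i = -61.71 cm.
m = −d_i/d_o = −(-61.71)/(27.0) = +2.29.
The image is virtual, upright and enlarged, behind the mirror.

m = +2.29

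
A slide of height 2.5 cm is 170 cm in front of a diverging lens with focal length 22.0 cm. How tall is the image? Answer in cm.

For a diverging lens, f = -22.0 cm.
1/d_i = 1/f − 1/d_o = 1/(-22.00) − 1/(170) = -0.05134, so d_i = -19.48 cm.
m = −d_i/d_o = +0.1146.
|h_i| = |m|·h_o = 0.1146 × 2.5 = 0.286 cm. The image is virtual, upright and reduced, on the same side as the object.

0.286 cm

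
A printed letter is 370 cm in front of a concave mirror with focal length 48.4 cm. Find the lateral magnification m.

1/d_i = 1/f − 1/d_o = 1/(48.40) − 1/(370) = 0.01796, so d_i = 55.68 cm.
m = −d_i/d_o = −(55.68)/(370) = -0.150.
The image is real, inverted and reduced, in front of the mirror.

m = -0.150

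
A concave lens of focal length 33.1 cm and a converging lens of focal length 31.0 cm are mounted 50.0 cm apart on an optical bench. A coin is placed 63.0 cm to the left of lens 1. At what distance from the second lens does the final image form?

Lens 1 is diverging, so f₁ = −33.1 cm.
Lens 1: 1/d_i1 = 1/f₁ − 1/d_o1 = 1/(-33.1) − 1/(63.0) = -0.04608, so d_i1 = -21.70 cm.
The intermediate image is 21.70 cm to the left of lens 1 (virtual), which is 50.0 − (-21.70) = 71.70 cm to the left of lens 2, so d_o2 = +71.70 cm.
Lens 2: 1/d_i2 = 1/f₂ − 1/d_o2 = 1/(31.0) − 1/(71.70) = 0.01831, so d_i2 = 54.6 cm.
The final image is real, 54.6 cm to the right of lens 2 (overall magnification ≈ -0.26).

54.6 cm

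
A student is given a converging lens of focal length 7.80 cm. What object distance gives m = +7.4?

m = −d_i/d_o ⇒ d_i = −m·d_o.
1/f = 1/d_o + 1/d_i = 1/d_o − 1/(m·d_o) = (1 − 1/m)/d_o, so d_o = f(1 − 1/m) = (7.800)(1 − 1/(+7.4)) = 6.75 cm.

6.75 cm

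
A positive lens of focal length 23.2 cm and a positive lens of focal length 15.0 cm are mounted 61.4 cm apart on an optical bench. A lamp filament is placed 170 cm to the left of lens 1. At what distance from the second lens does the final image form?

26.5 cm

Lens 1: 1/d_i1 = 1/f₁ − 1/d_o1 = 1/(23.2) − 1/(170) = 0.03722, so d_i1 = 26.87 cm.
The intermediate image is 26.87 cm to the right of lens 1, which is 61.4 − (26.87) = 34.53 cm to the left of lens 2, so d_o2 = +34.53 cm.
Lens 2: 1/d_i2 = 1/f₂ − 1/d_o2 = 1/(15.0) − 1/(34.53) = 0.03771, so d_i2 = 26.5 cm.
The final image is real, 26.5 cm to the right of lens 2 (overall magnification ≈ 0.12).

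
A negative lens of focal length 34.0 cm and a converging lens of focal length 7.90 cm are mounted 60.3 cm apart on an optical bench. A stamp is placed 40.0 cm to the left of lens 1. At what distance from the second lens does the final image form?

8.78 cm

Lens 1 is diverging, so f₁ = −34.0 cm.
Lens 1: 1/d_i1 = 1/f₁ − 1/d_o1 = 1/(-34.0) − 1/(40.0) = -0.05441, so d_i1 = -18.38 cm.
The intermediate image is 18.38 cm to the left of lens 1 (virtual), which is 60.3 − (-18.38) = 78.68 cm to the left of lens 2, so d_o2 = +78.68 cm.
Lens 2: 1/d_i2 = 1/f₂ − 1/d_o2 = 1/(7.90) − 1/(78.68) = 0.1139, so d_i2 = 8.78 cm.
The final image is real, 8.78 cm to the right of lens 2 (overall magnification ≈ -0.051).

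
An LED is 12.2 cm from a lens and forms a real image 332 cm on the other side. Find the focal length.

Real image ⇒ d_i = +332 cm.
1/f = 1/d_o + 1/d_i = 1/(12.2) + 1/(332) = 0.08498, so f = 11.8 cm.
Since f is positive, the lens is converging.

f = 11.8 cm (converging)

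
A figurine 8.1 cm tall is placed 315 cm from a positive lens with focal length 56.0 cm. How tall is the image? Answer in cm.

1.75 cm

1/d_i = 1/f − 1/d_o = 1/(56.00) − 1/(315) = 0.01468, so d_i = 68.11 cm.
m = −d_i/d_o = -0.2162.
|h_i| = |m|·h_o = 0.2162 × 8.1 = 1.75 cm. The image is real, inverted and reduced, on the far side of the lens.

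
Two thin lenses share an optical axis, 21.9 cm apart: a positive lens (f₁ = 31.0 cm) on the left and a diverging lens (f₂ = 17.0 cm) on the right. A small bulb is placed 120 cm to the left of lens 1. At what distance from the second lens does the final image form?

117 cm

Lens 1: 1/d_i1 = 1/f₁ − 1/d_o1 = 1/(31.0) − 1/(120) = 0.02392, so d_i1 = 41.80 cm.
The intermediate image is 41.80 cm to the right of lens 1, which lies 19.90 cm to the right of lens 2 — a virtual object — so d_o2 = −19.90 cm.
Lens 2 is diverging, so f₂ = −17.0 cm.
Lens 2: 1/d_i2 = 1/f₂ − 1/d_o2 = 1/(-17.0) − 1/(-19.90) = -0.008572, so d_i2 = -117 cm.
The final image is virtual, 117 cm to the left of lens 2 (overall magnification ≈ 2.0).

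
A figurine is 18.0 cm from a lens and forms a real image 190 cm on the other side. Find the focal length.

Real image ⇒ d_i = +190 cm.
1/f = 1/d_o + 1/d_i = 1/(18.0) + 1/(190) = 0.06082, so f = 16.4 cm.
Since f is positive, the lens is converging.

f = 16.4 cm (converging)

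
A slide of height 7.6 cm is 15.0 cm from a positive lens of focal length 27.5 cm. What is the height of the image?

1/d_i = 1/f − 1/d_o = 1/(27.50) − 1/(15.0) = -0.03030, so d_i = -33.00 cm.
m = −d_i/d_o = +2.200.
|h_i| = |m|·h_o = 2.200 × 7.6 = 16.7 cm. The image is virtual, upright and enlarged, on the same side as the object.

16.7 cm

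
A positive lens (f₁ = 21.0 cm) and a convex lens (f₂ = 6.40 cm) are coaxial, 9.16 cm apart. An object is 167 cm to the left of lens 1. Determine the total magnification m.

m = -0.0433

Lens 1: 1/d_i1 = 1/(21.0) − 1/(167) = 0.04163, so d_i1 = 24.02 cm; m₁ = −d_i1/d_o1 = -0.1438.
d_o2 = 9.16 − (24.02) = -14.86 cm (virtual object).
Lens 2: 1/d_i2 = 1/(6.40) − 1/(-14.86) = 0.2235, so d_i2 = 4.473 cm; m₂ = −d_i2/d_o2 = +0.3010.
m = m₁·m₂ = (-0.1438)(+0.3010) = -0.0433.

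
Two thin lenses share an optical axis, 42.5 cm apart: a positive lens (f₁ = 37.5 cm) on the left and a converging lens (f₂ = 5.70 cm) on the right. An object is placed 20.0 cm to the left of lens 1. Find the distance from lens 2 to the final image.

6.11 cm

Lens 1: 1/d_i1 = 1/f₁ − 1/d_o1 = 1/(37.5) − 1/(20.0) = -0.02333, so d_i1 = -42.86 cm.
The intermediate image is 42.86 cm to the left of lens 1 (virtual), which is 42.5 − (-42.86) = 85.36 cm to the left of lens 2, so d_o2 = +85.36 cm.
Lens 2: 1/d_i2 = 1/f₂ − 1/d_o2 = 1/(5.70) − 1/(85.36) = 0.1637, so d_i2 = 6.11 cm.
The final image is real, 6.11 cm to the right of lens 2 (overall magnification ≈ -0.15).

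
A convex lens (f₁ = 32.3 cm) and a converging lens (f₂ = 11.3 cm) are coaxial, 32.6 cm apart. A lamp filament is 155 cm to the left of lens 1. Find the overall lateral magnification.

Lens 1: 1/d_i1 = 1/(32.3) − 1/(155) = 0.02451, so d_i1 = 40.80 cm; m₁ = −d_i1/d_o1 = -0.2632.
d_o2 = 32.6 − (40.80) = -8.200 cm (virtual object).
Lens 2: 1/d_i2 = 1/(11.3) − 1/(-8.200) = 0.2104, so d_i2 = 4.752 cm; m₂ = −d_i2/d_o2 = +0.5795.
m = m₁·m₂ = (-0.2632)(+0.5795) = -0.153.

m = -0.153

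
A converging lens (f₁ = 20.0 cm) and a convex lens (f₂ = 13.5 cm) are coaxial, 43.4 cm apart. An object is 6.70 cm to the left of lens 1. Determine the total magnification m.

Lens 1: 1/d_i1 = 1/(20.0) − 1/(6.70) = -0.09925, so d_i1 = -10.08 cm; m₁ = −d_i1/d_o1 = +1.504.
d_o2 = 43.4 − (-10.08) = 53.48 cm.
Lens 2: 1/d_i2 = 1/(13.5) − 1/(53.48) = 0.05538, so d_i2 = 18.06 cm; m₂ = −d_i2/d_o2 = -0.3377.
m = m₁·m₂ = (+1.504)(-0.3377) = -0.508.

m = -0.508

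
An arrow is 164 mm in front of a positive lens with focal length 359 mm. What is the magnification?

1/d_i = 1/f − 1/d_o = 1/(359.0) − 1/(164) = -0.003312, so d_i = -301.9 mm.
m = −d_i/d_o = −(-301.9)/(164) = +1.84.
The image is virtual, upright and enlarged, on the same side as the object.

m = +1.84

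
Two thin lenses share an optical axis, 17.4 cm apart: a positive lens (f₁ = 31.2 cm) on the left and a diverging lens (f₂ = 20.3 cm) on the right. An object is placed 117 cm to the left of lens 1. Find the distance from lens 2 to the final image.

Lens 1: 1/d_i1 = 1/f₁ − 1/d_o1 = 1/(31.2) − 1/(117) = 0.02350, so d_i1 = 42.55 cm.
The intermediate image is 42.55 cm to the right of lens 1, which lies 25.15 cm to the right of lens 2 — a virtual object — so d_o2 = −25.15 cm.
Lens 2 is diverging, so f₂ = −20.3 cm.
Lens 2: 1/d_i2 = 1/f₂ − 1/d_o2 = 1/(-20.3) − 1/(-25.15) = -0.009500, so d_i2 = -105 cm.
The final image is virtual, 105 cm to the left of lens 2 (overall magnification ≈ 1.5).

105 cm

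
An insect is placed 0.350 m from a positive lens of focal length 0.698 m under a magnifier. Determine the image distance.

Lens equation: 1/d_i = 1/f − 1/d_o = 1/(0.6980) − 1/(0.350) = 1.433 − 2.857 = -1.424, so d_i = -0.702 m.
The image is virtual, upright and enlarged, on the same side as the object.

0.702 m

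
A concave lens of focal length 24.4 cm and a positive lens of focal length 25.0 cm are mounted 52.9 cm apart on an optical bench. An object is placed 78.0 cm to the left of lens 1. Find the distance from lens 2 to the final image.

38.4 cm

Lens 1 is diverging, so f₁ = −24.4 cm.
Lens 1: 1/d_i1 = 1/f₁ − 1/d_o1 = 1/(-24.4) − 1/(78.0) = -0.05380, so d_i1 = -18.59 cm.
The intermediate image is 18.59 cm to the left of lens 1 (virtual), which is 52.9 − (-18.59) = 71.49 cm to the left of lens 2, so d_o2 = +71.49 cm.
Lens 2: 1/d_i2 = 1/f₂ − 1/d_o2 = 1/(25.0) − 1/(71.49) = 0.02601, so d_i2 = 38.4 cm.
The final image is real, 38.4 cm to the right of lens 2 (overall magnification ≈ -0.13).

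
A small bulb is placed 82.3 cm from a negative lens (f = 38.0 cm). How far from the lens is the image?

26.0 cm

For a negative lens, f = -38.0 cm.
Thin-lens equation: 1/v = 1/f − 1/u = 1/(-38.00) − 1/(82.3) = -0.02632 − 0.01215 = -0.03847, so v = -26.0 cm.
The image is virtual, upright and reduced, on the same side as the object.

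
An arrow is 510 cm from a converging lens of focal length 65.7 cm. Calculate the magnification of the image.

m = -0.148

1/d_i = 1/f − 1/d_o = 1/(65.70) − 1/(510) = 0.01326, so d_i = 75.42 cm.
m = −d_i/d_o = −(75.42)/(510) = -0.148.
The image is real, inverted and reduced, on the far side of the lens.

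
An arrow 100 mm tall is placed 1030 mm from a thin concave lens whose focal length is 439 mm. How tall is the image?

29.9 mm

For a concave lens, f = -439 mm.
1/d_i = 1/f − 1/d_o = 1/(-439.0) − 1/(1030) = -0.003249, so d_i = -307.8 mm.
m = −d_i/d_o = +0.2988.
|h_i| = |m|·h_o = 0.2988 × 100 = 29.9 mm. The image is virtual, upright and reduced, on the same side as the object.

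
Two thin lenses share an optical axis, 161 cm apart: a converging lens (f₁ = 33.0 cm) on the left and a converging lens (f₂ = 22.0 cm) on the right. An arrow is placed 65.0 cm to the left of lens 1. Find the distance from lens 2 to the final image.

Lens 1: 1/d_i1 = 1/f₁ − 1/d_o1 = 1/(33.0) − 1/(65.0) = 0.01492, so d_i1 = 67.03 cm.
The intermediate image is 67.03 cm to the right of lens 1, which is 161 − (67.03) = 93.97 cm to the left of lens 2, so d_o2 = +93.97 cm.
Lens 2: 1/d_i2 = 1/f₂ − 1/d_o2 = 1/(22.0) − 1/(93.97) = 0.03481, so d_i2 = 28.7 cm.
The final image is real, 28.7 cm to the right of lens 2 (overall magnification ≈ 0.32).

28.7 cm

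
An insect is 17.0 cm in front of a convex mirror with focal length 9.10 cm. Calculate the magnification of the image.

For a convex mirror, f = -9.10 cm.
1/d_i = 1/f − 1/d_o = 1/(-9.100) − 1/(17.0) = -0.1687, so d_i = -5.927 cm.
m = −d_i/d_o = −(-5.927)/(17.0) = +0.349.
The image is virtual, upright and reduced, behind the mirror.

m = +0.349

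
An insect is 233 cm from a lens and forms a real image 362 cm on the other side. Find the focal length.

Real image ⇒ d_i = +362 cm.
1/f = 1/d_o + 1/d_i = 1/(233) + 1/(362) = 0.007054, so f = 142 cm.
Since f is positive, the lens is converging.

f = 142 cm (converging)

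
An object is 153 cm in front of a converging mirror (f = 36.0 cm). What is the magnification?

m = -0.308

1/d_i = 1/f − 1/d_o = 1/(36.00) − 1/(153) = 0.02124, so d_i = 47.08 cm.
m = −d_i/d_o = −(47.08)/(153) = -0.308.
The image is real, inverted and reduced, in front of the mirror.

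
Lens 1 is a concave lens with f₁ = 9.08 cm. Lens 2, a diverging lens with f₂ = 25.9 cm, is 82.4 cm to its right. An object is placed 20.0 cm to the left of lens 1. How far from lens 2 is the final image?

20.0 cm

Lens 1 is diverging, so f₁ = −9.08 cm.
Lens 1: 1/d_i1 = 1/f₁ − 1/d_o1 = 1/(-9.08) − 1/(20.0) = -0.1601, so d_i1 = -6.245 cm.
The intermediate image is 6.245 cm to the left of lens 1 (virtual), which is 82.4 − (-6.245) = 88.65 cm to the left of lens 2, so d_o2 = +88.65 cm.
Lens 2 is diverging, so f₂ = −25.9 cm.
Lens 2: 1/d_i2 = 1/f₂ − 1/d_o2 = 1/(-25.9) − 1/(88.65) = -0.04989, so d_i2 = -20.0 cm.
The final image is virtual, 20.0 cm to the left of lens 2 (overall magnification ≈ 0.071).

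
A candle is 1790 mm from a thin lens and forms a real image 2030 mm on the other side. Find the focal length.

Real image ⇒ d_i = +2030 mm.
1/f = 1/d_o + 1/d_i = 1/(1790) + 1/(2030) = 0.001051, so f = 951 mm.
Since f is positive, the thin lens is converging.

f = 951 mm (converging)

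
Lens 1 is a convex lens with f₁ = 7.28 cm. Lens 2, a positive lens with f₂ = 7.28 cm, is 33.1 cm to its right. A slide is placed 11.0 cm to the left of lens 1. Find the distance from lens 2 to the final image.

19.6 cm

Lens 1: 1/d_i1 = 1/f₁ − 1/d_o1 = 1/(7.28) − 1/(11.0) = 0.04645, so d_i1 = 21.53 cm.
The intermediate image is 21.53 cm to the right of lens 1, which is 33.1 − (21.53) = 11.57 cm to the left of lens 2, so d_o2 = +11.57 cm.
Lens 2: 1/d_i2 = 1/f₂ − 1/d_o2 = 1/(7.28) − 1/(11.57) = 0.05093, so d_i2 = 19.6 cm.
The final image is real, 19.6 cm to the right of lens 2 (overall magnification ≈ 3.3).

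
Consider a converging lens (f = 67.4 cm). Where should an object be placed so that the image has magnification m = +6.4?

56.9 cm

m = −d_i/d_o ⇒ d_i = −m·d_o.
1/f = 1/d_o + 1/d_i = 1/d_o − 1/(m·d_o) = (1 − 1/m)/d_o, so d_o = f(1 − 1/m) = (67.40)(1 − 1/(+6.4)) = 56.9 cm.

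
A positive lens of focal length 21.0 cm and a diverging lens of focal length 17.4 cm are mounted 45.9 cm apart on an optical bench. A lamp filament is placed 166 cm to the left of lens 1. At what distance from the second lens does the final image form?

9.69 cm

Lens 1: 1/d_i1 = 1/f₁ − 1/d_o1 = 1/(21.0) − 1/(166) = 0.04159, so d_i1 = 24.04 cm.
The intermediate image is 24.04 cm to the right of lens 1, which is 45.9 − (24.04) = 21.86 cm to the left of lens 2, so d_o2 = +21.86 cm.
Lens 2 is diverging, so f₂ = −17.4 cm.
Lens 2: 1/d_i2 = 1/f₂ − 1/d_o2 = 1/(-17.4) − 1/(21.86) = -0.1032, so d_i2 = -9.69 cm.
The final image is virtual, 9.69 cm to the left of lens 2 (overall magnification ≈ -0.064).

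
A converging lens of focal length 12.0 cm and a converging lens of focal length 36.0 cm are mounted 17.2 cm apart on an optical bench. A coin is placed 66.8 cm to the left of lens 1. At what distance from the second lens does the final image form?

2.77 cm

Lens 1: 1/d_i1 = 1/f₁ − 1/d_o1 = 1/(12.0) − 1/(66.8) = 0.06836, so d_i1 = 14.63 cm.
The intermediate image is 14.63 cm to the right of lens 1, which is 17.2 − (14.63) = 2.570 cm to the left of lens 2, so d_o2 = +2.570 cm.
Lens 2: 1/d_i2 = 1/f₂ − 1/d_o2 = 1/(36.0) − 1/(2.570) = -0.3613, so d_i2 = -2.77 cm.
The final image is virtual, 2.77 cm to the left of lens 2 (overall magnification ≈ -0.24).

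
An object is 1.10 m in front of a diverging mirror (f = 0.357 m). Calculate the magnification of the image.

m = +0.245

For a diverging mirror, f = -0.357 m.
1/d_i = 1/f − 1/d_o = 1/(-0.3570) − 1/(1.10) = -3.710, so d_i = -0.2695 m.
m = −d_i/d_o = −(-0.2695)/(1.10) = +0.245.
The image is virtual, upright and reduced, behind the mirror.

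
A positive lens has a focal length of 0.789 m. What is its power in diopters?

P = 1/f = 1/(0.789 m) = +1.27 D.

P = +1.27 D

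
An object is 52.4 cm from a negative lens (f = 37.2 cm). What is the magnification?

For a negative lens, f = -37.2 cm.
1/d_i = 1/f − 1/d_o = 1/(-37.20) − 1/(52.4) = -0.04597, so d_i = -21.76 cm.
m = −d_i/d_o = −(-21.76)/(52.4) = +0.415.
The image is virtual, upright and reduced, on the same side as the object.

m = +0.415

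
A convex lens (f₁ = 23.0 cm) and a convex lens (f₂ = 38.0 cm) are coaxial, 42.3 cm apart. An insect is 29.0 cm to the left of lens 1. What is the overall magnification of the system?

m = -1.36

Lens 1: 1/d_i1 = 1/(23.0) − 1/(29.0) = 0.008996, so d_i1 = 111.2 cm; m₁ = −d_i1/d_o1 = -3.834.
d_o2 = 42.3 − (111.2) = -68.90 cm (virtual object).
Lens 2: 1/d_i2 = 1/(38.0) − 1/(-68.90) = 0.04083, so d_i2 = 24.49 cm; m₂ = −d_i2/d_o2 = +0.3555.
m = m₁·m₂ = (-3.834)(+0.3555) = -1.36.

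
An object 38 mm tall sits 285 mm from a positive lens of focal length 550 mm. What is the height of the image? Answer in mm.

1/d_i = 1/f − 1/d_o = 1/(550.0) − 1/(285) = -0.001691, so d_i = -591.5 mm.
m = −d_i/d_o = +2.075.
|h_i| = |m|·h_o = 2.075 × 38 = 78.9 mm. The image is virtual, upright and enlarged, on the same side as the object.

78.9 mm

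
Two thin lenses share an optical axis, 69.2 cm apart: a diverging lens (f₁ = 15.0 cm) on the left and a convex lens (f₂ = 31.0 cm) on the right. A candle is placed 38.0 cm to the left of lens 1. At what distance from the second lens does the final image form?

50.6 cm

Lens 1 is diverging, so f₁ = −15.0 cm.
Lens 1: 1/d_i1 = 1/f₁ − 1/d_o1 = 1/(-15.0) − 1/(38.0) = -0.09298, so d_i1 = -10.75 cm.
The intermediate image is 10.75 cm to the left of lens 1 (virtual), which is 69.2 − (-10.75) = 79.95 cm to the left of lens 2, so d_o2 = +79.95 cm.
Lens 2: 1/d_i2 = 1/f₂ − 1/d_o2 = 1/(31.0) − 1/(79.95) = 0.01975, so d_i2 = 50.6 cm.
The final image is real, 50.6 cm to the right of lens 2 (overall magnification ≈ -0.18).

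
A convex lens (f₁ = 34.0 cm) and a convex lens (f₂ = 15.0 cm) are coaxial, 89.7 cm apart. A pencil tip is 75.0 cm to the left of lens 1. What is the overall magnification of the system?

m = +0.995

Lens 1: 1/d_i1 = 1/(34.0) − 1/(75.0) = 0.01608, so d_i1 = 62.20 cm; m₁ = −d_i1/d_o1 = -0.8293.
d_o2 = 89.7 − (62.20) = 27.50 cm.
Lens 2: 1/d_i2 = 1/(15.0) − 1/(27.50) = 0.03030, so d_i2 = 33.00 cm; m₂ = −d_i2/d_o2 = -1.200.
m = m₁·m₂ = (-0.8293)(-1.200) = +0.995.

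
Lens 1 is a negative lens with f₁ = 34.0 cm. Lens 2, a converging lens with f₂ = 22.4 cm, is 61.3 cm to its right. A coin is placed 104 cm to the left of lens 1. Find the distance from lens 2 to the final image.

30.2 cm

Lens 1 is diverging, so f₁ = −34.0 cm.
Lens 1: 1/d_i1 = 1/f₁ − 1/d_o1 = 1/(-34.0) − 1/(104) = -0.03903, so d_i1 = -25.62 cm.
The intermediate image is 25.62 cm to the left of lens 1 (virtual), which is 61.3 − (-25.62) = 86.92 cm to the left of lens 2, so d_o2 = +86.92 cm.
Lens 2: 1/d_i2 = 1/f₂ − 1/d_o2 = 1/(22.4) − 1/(86.92) = 0.03314, so d_i2 = 30.2 cm.
The final image is real, 30.2 cm to the right of lens 2 (overall magnification ≈ -0.086).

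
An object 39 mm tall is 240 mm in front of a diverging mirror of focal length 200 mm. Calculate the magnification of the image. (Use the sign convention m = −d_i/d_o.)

For a diverging mirror, f = -200 mm.
1/d_i = 1/f − 1/d_o = 1/(-200.0) − 1/(240) = -0.009167, so d_i = -109.1 mm.
m = −d_i/d_o = −(-109.1)/(240) = +0.455.
The image is virtual, upright and reduced, behind the mirror.

m = +0.455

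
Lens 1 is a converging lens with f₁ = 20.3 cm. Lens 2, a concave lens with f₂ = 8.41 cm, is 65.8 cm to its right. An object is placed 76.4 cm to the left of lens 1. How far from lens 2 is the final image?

Lens 1: 1/d_i1 = 1/f₁ − 1/d_o1 = 1/(20.3) − 1/(76.4) = 0.03617, so d_i1 = 27.65 cm.
The intermediate image is 27.65 cm to the right of lens 1, which is 65.8 − (27.65) = 38.15 cm to the left of lens 2, so d_o2 = +38.15 cm.
Lens 2 is diverging, so f₂ = −8.41 cm.
Lens 2: 1/d_i2 = 1/f₂ − 1/d_o2 = 1/(-8.41) − 1/(38.15) = -0.1451, so d_i2 = -6.89 cm.
The final image is virtual, 6.89 cm to the left of lens 2 (overall magnification ≈ -0.065).

6.89 cm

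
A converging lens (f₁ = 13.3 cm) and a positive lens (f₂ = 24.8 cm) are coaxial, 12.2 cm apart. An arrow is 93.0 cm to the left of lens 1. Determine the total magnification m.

m = -0.147

Lens 1: 1/d_i1 = 1/(13.3) − 1/(93.0) = 0.06444, so d_i1 = 15.52 cm; m₁ = −d_i1/d_o1 = -0.1669.
d_o2 = 12.2 − (15.52) = -3.320 cm (virtual object).
Lens 2: 1/d_i2 = 1/(24.8) − 1/(-3.320) = 0.3415, so d_i2 = 2.928 cm; m₂ = −d_i2/d_o2 = +0.8819.
m = m₁·m₂ = (-0.1669)(+0.8819) = -0.147.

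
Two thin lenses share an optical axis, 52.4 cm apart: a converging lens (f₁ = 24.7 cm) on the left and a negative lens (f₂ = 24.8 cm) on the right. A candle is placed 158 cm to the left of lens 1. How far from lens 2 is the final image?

Lens 1: 1/d_i1 = 1/f₁ − 1/d_o1 = 1/(24.7) − 1/(158) = 0.03416, so d_i1 = 29.28 cm.
The intermediate image is 29.28 cm to the right of lens 1, which is 52.4 − (29.28) = 23.12 cm to the left of lens 2, so d_o2 = +23.12 cm.
Lens 2 is diverging, so f₂ = −24.8 cm.
Lens 2: 1/d_i2 = 1/f₂ − 1/d_o2 = 1/(-24.8) − 1/(23.12) = -0.08358, so d_i2 = -12.0 cm.
The final image is virtual, 12.0 cm to the left of lens 2 (overall magnification ≈ -0.096).

12.0 cm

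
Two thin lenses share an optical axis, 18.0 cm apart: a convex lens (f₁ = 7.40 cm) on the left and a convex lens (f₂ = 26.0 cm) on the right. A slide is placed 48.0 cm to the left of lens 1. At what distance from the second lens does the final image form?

Lens 1: 1/d_i1 = 1/f₁ − 1/d_o1 = 1/(7.40) − 1/(48.0) = 0.1143, so d_i1 = 8.749 cm.
The intermediate image is 8.749 cm to the right of lens 1, which is 18.0 − (8.749) = 9.251 cm to the left of lens 2, so d_o2 = +9.251 cm.
Lens 2: 1/d_i2 = 1/f₂ − 1/d_o2 = 1/(26.0) − 1/(9.251) = -0.06963, so d_i2 = -14.4 cm.
The final image is virtual, 14.4 cm to the left of lens 2 (overall magnification ≈ -0.28).

14.4 cm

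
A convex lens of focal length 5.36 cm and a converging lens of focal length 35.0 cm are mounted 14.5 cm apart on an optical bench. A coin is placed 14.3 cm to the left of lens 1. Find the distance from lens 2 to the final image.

7.13 cm

Lens 1: 1/d_i1 = 1/f₁ − 1/d_o1 = 1/(5.36) − 1/(14.3) = 0.1166, so d_i1 = 8.574 cm.
The intermediate image is 8.574 cm to the right of lens 1, which is 14.5 − (8.574) = 5.926 cm to the left of lens 2, so d_o2 = +5.926 cm.
Lens 2: 1/d_i2 = 1/f₂ − 1/d_o2 = 1/(35.0) − 1/(5.926) = -0.1402, so d_i2 = -7.13 cm.
The final image is virtual, 7.13 cm to the left of lens 2 (overall magnification ≈ -0.72).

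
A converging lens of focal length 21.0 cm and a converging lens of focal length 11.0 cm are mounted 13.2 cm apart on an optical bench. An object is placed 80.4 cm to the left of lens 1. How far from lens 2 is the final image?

6.39 cm

Lens 1: 1/d_i1 = 1/f₁ − 1/d_o1 = 1/(21.0) − 1/(80.4) = 0.03518, so d_i1 = 28.42 cm.
The intermediate image is 28.42 cm to the right of lens 1, which lies 15.22 cm to the right of lens 2 — a virtual object — so d_o2 = −15.22 cm.
Lens 2: 1/d_i2 = 1/f₂ − 1/d_o2 = 1/(11.0) − 1/(-15.22) = 0.1566, so d_i2 = 6.39 cm.
The final image is real, 6.39 cm to the right of lens 2 (overall magnification ≈ -0.15).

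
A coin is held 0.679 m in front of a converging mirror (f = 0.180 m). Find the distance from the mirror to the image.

0.245 m

Mirror equation: 1/d_i = 1/f − 1/d_o = 1/(0.1800) − 1/(0.679) = 5.556 − 1.473 = 4.083, so d_i = 0.245 m.
The image is real, inverted and reduced, in front of the mirror.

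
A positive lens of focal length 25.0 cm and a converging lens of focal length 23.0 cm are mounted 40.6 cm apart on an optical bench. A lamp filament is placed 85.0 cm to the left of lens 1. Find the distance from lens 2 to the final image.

Lens 1: 1/d_i1 = 1/f₁ − 1/d_o1 = 1/(25.0) − 1/(85.0) = 0.02824, so d_i1 = 35.42 cm.
The intermediate image is 35.42 cm to the right of lens 1, which is 40.6 − (35.42) = 5.180 cm to the left of lens 2, so d_o2 = +5.180 cm.
Lens 2: 1/d_i2 = 1/f₂ − 1/d_o2 = 1/(23.0) − 1/(5.180) = -0.1496, so d_i2 = -6.69 cm.
The final image is virtual, 6.69 cm to the left of lens 2 (overall magnification ≈ -0.54).

6.69 cm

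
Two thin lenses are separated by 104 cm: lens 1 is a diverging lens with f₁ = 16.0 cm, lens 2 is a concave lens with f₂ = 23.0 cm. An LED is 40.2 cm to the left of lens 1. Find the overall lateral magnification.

f₁ = −16.0 cm (diverging).
Lens 1: 1/d_i1 = 1/(-16.0) − 1/(40.2) = -0.08738, so d_i1 = -11.44 cm; m₁ = −d_i1/d_o1 = +0.2846.
d_o2 = 104 − (-11.44) = 115.4 cm.
f₂ = −23.0 cm (diverging).
Lens 2: 1/d_i2 = 1/(-23.0) − 1/(115.4) = -0.05214, so d_i2 = -19.18 cm; m₂ = −d_i2/d_o2 = +0.1662.
m = m₁·m₂ = (+0.2846)(+0.1662) = +0.0473.

m = +0.0473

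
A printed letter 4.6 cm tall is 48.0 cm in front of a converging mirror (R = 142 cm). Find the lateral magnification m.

f = R/2 = 142/2 = 71.00 cm.
1/d_i = 1/f − 1/d_o = 1/(71.00) − 1/(48.0) = -0.006749, so d_i = -148.2 cm.
m = −d_i/d_o = −(-148.2)/(48.0) = +3.09.
The image is virtual, upright and enlarged, behind the mirror.

m = +3.09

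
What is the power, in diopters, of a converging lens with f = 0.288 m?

P = +3.47 D

P = 1/f = 1/(0.288 m) = +3.47 D.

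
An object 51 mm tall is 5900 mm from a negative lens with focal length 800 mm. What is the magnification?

m = +0.119

For a negative lens, f = -800 mm.
1/d_i = 1/f − 1/d_o = 1/(-800.0) − 1/(5900) = -0.001419, so d_i = -704.5 mm.
m = −d_i/d_o = −(-704.5)/(5900) = +0.119.
The image is virtual, upright and reduced, on the same side as the object.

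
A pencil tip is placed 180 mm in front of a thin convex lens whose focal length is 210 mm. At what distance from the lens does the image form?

1260 mm

Thin-lens equation: 1/v = 1/f − 1/u = 1/(210.0) − 1/(180) = 0.004762 − 0.005556 = -0.0007937, so v = -1260 mm.
The image is virtual, upright and enlarged, on the same side as the object.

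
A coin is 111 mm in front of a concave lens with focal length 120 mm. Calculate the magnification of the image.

For a concave lens, f = -120 mm.
1/d_i = 1/f − 1/d_o = 1/(-120.0) − 1/(111) = -0.01734, so d_i = -57.66 mm.
m = −d_i/d_o = −(-57.66)/(111) = +0.519.
The image is virtual, upright and reduced, on the same side as the object.

m = +0.519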